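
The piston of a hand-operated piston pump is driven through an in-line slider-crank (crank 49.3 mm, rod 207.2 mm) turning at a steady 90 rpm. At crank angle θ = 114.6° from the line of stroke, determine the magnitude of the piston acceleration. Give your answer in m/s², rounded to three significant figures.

2.51

ω = 2π·90/60 = 9.425 rad/s
x(θ) = r cosθ + √(L² − r² sin²θ); with ω constant, a = ω²·d²x/dθ².
d²x/dθ² = −r cosθ − r²(cos2θ)/√u − r⁴ sin²2θ/(4u^{3/2}),  u = L² − r² sin²θ = 0.0409225 m².
Substituting r = 0.0493 m, L = 0.2072 m, θ = 114.6°: d²x/dθ² = +0.028271 m.
a = ω²·d²x/dθ² = (9.425)²·(+0.028271) = +2.5112 m/s²;  |a| = 2.5112 m/s².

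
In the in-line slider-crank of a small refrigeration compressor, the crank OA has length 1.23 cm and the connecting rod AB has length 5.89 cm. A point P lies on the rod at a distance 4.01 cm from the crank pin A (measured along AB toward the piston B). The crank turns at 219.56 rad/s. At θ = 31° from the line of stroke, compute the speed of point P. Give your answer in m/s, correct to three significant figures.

ω = 219.6 rad/s.  Crank-pin speed |V_A| = rω = 2.7006 m/s, perpendicular to OA.
Rod angle: sinφ = −(r/L) sinθ ⇒ φ = -6.174°; ω_rod = −rω cosθ/√(L²−r²sin²θ) = -39.531 rad/s.
V_P = V_A + ω_rod × AP, with AP = 0.0401 m along the rod.
Components: V_Px = −rω sinθ − a·ω_rod·sinφ = -1.5614 m/s;  V_Py = rω cosθ + a·ω_rod·cosφ = +0.73887 m/s.
|V_P| = √(V_Px² + V_Py²) = 1.7274 m/s.

1.73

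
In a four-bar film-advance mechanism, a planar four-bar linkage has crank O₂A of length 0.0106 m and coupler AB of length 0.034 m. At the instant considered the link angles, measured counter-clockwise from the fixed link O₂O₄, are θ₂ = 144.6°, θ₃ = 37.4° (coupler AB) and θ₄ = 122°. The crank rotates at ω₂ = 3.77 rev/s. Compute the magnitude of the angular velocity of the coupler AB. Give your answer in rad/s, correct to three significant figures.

ω₂ = 23.69 rad/s (from 3.77 rev/s).
Differentiating the loop-closure r₂e^{iθ₂}+r₃e^{iθ₃}=r₁+r₄e^{iθ₄} gives r₂ω₂e^{iθ₂}+r₃ω₃e^{iθ₃}=r₄ω₄e^{iθ₄}.
Eliminating the other unknown: ω₃ = r₂ω₂ sin(θ₄−θ₂) / [r₃ sin(θ₃−θ₄)].
Numerator sine = -0.38430; denominator sine = -0.99556.
Result = 0.0106·23.69·(-0.38430) / (0.034·(-0.99556)) = +2.8507 rad/s; magnitude 2.8507 rad/s.

2.85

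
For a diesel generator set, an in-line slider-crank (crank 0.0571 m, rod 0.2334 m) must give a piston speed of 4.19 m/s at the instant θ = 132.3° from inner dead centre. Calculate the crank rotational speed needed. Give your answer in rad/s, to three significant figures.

For an in-line slider-crank, |v_piston| = rω|sinθ|·[1 + r cosθ/√(L² − r² sin²θ)].
With r = 0.0571 m, L = 0.2334 m, θ = 132.3°: the bracketed kinematic factor |dx/dθ| = 0.035163 m.
ω = v/|dx/dθ| = 4.19/0.035163 = 119.16 rad/s.

119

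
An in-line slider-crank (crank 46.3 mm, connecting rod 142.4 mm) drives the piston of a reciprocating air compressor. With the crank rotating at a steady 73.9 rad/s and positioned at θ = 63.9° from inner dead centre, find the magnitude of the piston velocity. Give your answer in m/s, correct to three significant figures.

ω = 73.9 rad/s
For an in-line slider-crank, x = r cosθ + √(L² − r² sin²θ), so v = −rω sinθ·[1 + r cosθ/√(L² − r² sin²θ)].
With r = 0.0463 m, L = 0.1424 m, θ = 63.9°: √(L² − r² sin²θ) = 0.13619 m.
v = −0.0463·73.9·0.89803·[1 + 0.0463·0.43994/0.13619] = -3.5322 m/s.
|v| = 3.5322 m/s.

3.53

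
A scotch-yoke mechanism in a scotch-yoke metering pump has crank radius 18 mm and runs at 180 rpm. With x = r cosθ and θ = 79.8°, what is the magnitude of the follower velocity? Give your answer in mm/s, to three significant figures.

334

ω = 18.85 rad/s (from 180 rpm).
x = r cosθ ⇒ ẋ = −rω sinθ.
|v| = rω|sinθ| = 0.018·18.85·|sin 79.8°| = 0.33393 m/s = 333.93 mm/s.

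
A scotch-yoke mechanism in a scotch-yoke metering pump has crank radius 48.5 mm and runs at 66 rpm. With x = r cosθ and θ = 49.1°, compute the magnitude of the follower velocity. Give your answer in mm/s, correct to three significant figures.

253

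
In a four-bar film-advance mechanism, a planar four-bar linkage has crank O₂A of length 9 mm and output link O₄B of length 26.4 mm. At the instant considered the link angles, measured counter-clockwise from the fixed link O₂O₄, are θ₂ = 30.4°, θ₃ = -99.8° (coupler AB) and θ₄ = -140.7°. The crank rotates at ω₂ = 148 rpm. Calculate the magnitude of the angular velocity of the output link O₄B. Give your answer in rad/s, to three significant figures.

6.16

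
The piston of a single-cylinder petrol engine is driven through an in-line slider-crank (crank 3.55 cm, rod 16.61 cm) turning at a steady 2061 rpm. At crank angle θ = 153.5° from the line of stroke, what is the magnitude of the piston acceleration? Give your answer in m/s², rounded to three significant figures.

1260

ω = 2π·2061/60 = 215.8 rad/s
x(θ) = r cosθ + √(L² − r² sin²θ); with ω constant, a = ω²·d²x/dθ².
d²x/dθ² = −r cosθ − r²(cos2θ)/√u − r⁴ sin²2θ/(4u^{3/2}),  u = L² − r² sin²θ = 0.0273383 m².
Substituting r = 0.0355 m, L = 0.1661 m, θ = 153.5°: d²x/dθ² = +0.027127 m.
a = ω²·d²x/dθ² = (215.8)²·(+0.027127) = +1263.6 m/s²;  |a| = 1263.6 m/s².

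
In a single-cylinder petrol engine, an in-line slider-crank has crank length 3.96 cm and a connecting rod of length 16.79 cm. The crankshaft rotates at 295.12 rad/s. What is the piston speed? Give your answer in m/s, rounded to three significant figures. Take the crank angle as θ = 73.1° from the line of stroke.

12.0

ω = 295.1 rad/s
For an in-line slider-crank, x = r cosθ + √(L² − r² sin²θ), so v = −rω sinθ·[1 + r cosθ/√(L² − r² sin²θ)].
With r = 0.0396 m, L = 0.1679 m, θ = 73.1°: √(L² − r² sin²θ) = 0.16357 m.
v = −0.0396·295.1·0.95681·[1 + 0.0396·0.29070/0.16357] = -11.969 m/s.
|v| = 11.969 m/s.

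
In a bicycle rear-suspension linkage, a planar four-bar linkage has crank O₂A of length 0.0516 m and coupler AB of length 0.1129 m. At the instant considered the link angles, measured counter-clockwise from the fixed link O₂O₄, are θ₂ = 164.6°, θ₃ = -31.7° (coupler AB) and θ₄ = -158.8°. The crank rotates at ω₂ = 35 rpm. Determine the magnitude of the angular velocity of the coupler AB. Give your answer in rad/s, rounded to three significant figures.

ω₂ = 3.665 rad/s (from 35 rpm).
Differentiating the loop-closure r₂e^{iθ₂}+r₃e^{iθ₃}=r₁+r₄e^{iθ₄} gives r₂ω₂e^{iθ₂}+r₃ω₃e^{iθ₃}=r₄ω₄e^{iθ₄}.
Eliminating the other unknown: ω₃ = r₂ω₂ sin(θ₄−θ₂) / [r₃ sin(θ₃−θ₄)].
Numerator sine = +0.59622; denominator sine = +0.79758.
Result = 0.0516·3.665·(+0.59622) / (0.1129·(+0.79758)) = +1.2522 rad/s; magnitude 1.2522 rad/s.

1.25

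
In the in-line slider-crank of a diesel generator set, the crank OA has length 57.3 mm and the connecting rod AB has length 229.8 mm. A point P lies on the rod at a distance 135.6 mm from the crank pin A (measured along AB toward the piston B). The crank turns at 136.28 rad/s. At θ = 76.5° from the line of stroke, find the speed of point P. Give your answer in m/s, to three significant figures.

7.90

ω = 136.3 rad/s.  Crank-pin speed |V_A| = rω = 7.8088 m/s, perpendicular to OA.
Rod angle: sinφ = −(r/L) sinθ ⇒ φ = -14.032°; ω_rod = −rω cosθ/√(L²−r²sin²θ) = -8.1767 rad/s.
V_P = V_A + ω_rod × AP, with AP = 0.1356 m along the rod.
Components: V_Px = −rω sinθ − a·ω_rod·sinφ = -7.8619 m/s;  V_Py = rω cosθ + a·ω_rod·cosφ = +0.74726 m/s.
|V_P| = √(V_Px² + V_Py²) = 7.8973 m/s.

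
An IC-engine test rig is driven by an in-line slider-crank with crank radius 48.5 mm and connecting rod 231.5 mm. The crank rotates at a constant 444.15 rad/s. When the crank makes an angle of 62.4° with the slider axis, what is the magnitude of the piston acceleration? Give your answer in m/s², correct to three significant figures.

3280

ω = 444.1 rad/s
x(θ) = r cosθ + √(L² − r² sin²θ); with ω constant, a = ω²·d²x/dθ².
d²x/dθ² = −r cosθ − r²(cos2θ)/√u − r⁴ sin²2θ/(4u^{3/2}),  u = L² − r² sin²θ = 0.0517449 m².
Substituting r = 0.0485 m, L = 0.2315 m, θ = 62.4°: d²x/dθ² = -0.016648 m.
a = ω²·d²x/dθ² = (444.1)²·(-0.016648) = -3284 m/s²;  |a| = 3284 m/s².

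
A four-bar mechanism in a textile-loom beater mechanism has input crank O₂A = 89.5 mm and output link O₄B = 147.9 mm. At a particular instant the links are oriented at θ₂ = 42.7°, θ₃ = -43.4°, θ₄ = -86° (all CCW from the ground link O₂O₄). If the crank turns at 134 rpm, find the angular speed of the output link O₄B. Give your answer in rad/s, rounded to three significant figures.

12.5

ω₂ = 14.03 rad/s (from 134 rpm).
Differentiating the loop-closure r₂e^{iθ₂}+r₃e^{iθ₃}=r₁+r₄e^{iθ₄} gives r₂ω₂e^{iθ₂}+r₃ω₃e^{iθ₃}=r₄ω₄e^{iθ₄}.
Eliminating the other unknown: ω₄ = r₂ω₂ sin(θ₂−θ₃) / [r₄ sin(θ₄−θ₃)].
Numerator sine = +0.99768; denominator sine = -0.67688.
Result = 0.0895·14.03·(+0.99768) / (0.1479·(-0.67688)) = -12.516 rad/s; magnitude 12.516 rad/s.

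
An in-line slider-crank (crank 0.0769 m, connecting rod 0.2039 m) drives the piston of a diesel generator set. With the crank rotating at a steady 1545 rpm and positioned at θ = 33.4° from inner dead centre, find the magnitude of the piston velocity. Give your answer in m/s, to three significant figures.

ω = 2π·1545/60 = 161.8 rad/s
For an in-line slider-crank, x = r cosθ + √(L² − r² sin²θ), so v = −rω sinθ·[1 + r cosθ/√(L² − r² sin²θ)].
With r = 0.0769 m, L = 0.2039 m, θ = 33.4°: √(L² − r² sin²θ) = 0.19946 m.
v = −0.0769·161.8·0.55048·[1 + 0.0769·0.83485/0.19946] = -9.0535 m/s.
|v| = 9.0535 m/s.

9.05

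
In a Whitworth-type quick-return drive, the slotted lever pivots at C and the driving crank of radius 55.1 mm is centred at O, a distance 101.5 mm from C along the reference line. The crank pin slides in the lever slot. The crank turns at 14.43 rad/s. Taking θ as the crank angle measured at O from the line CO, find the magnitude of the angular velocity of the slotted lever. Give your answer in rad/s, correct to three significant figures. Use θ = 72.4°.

ω = 14.43 rad/s
Crank pin A relative to C: A = (d + r cosθ, r sinθ); lever angle φ = atan2(r sinθ, d + r cosθ).
Differentiating tanφ: φ̇ = rω(d cosθ + r)/(d² + r² + 2dr cosθ).
d² + r² + 2dr cosθ = |CA|² = 0.0167204 m²;  d cosθ + r = +0.085791 m.
|ω_lever| = |0.0551·14.43·+0.085791| / 0.0167204 = 4.0795 rad/s.

4.08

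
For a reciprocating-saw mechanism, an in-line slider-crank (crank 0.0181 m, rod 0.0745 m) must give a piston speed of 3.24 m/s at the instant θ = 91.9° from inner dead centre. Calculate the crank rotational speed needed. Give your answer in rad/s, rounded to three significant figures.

For an in-line slider-crank, |v_piston| = rω|sinθ|·[1 + r cosθ/√(L² − r² sin²θ)].
With r = 0.0181 m, L = 0.0745 m, θ = 91.9°: the bracketed kinematic factor |dx/dθ| = 0.01794 m.
ω = v/|dx/dθ| = 3.24/0.01794 = 180.6 rad/s.

181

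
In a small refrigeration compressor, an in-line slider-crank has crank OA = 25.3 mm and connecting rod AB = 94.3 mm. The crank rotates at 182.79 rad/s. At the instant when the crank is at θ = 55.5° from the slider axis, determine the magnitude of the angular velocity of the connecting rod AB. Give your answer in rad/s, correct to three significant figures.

ω = 182.8 rad/s
The rod makes angle φ with the slider axis where L sinφ = r sinθ; differentiating, L cosφ·φ̇ = r ω cosθ.
L cosφ = √(L² − r² sin²θ) = 0.091966 m.
|ω_rod| = r ω |cosθ| / √(L² − r² sin²θ) = 0.0253·182.8·0.56641/0.091966 = 28.482 rad/s.

28.5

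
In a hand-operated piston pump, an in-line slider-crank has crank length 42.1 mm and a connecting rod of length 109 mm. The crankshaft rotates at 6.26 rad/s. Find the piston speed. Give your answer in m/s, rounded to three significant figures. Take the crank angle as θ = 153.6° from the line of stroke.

0.0760

ω = 6.26 rad/s
For an in-line slider-crank, x = r cosθ + √(L² − r² sin²θ), so v = −rω sinθ·[1 + r cosθ/√(L² − r² sin²θ)].
With r = 0.0421 m, L = 0.109 m, θ = 153.6°: √(L² − r² sin²θ) = 0.10738 m.
v = −0.0421·6.26·0.44464·[1 + 0.0421·-0.89571/0.10738] = -0.07603 m/s.
|v| = 0.07603 m/s.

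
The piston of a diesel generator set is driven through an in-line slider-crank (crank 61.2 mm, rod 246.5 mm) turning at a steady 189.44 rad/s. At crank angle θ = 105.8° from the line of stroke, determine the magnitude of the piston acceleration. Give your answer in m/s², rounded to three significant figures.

1070

ω = 189.4 rad/s
x(θ) = r cosθ + √(L² − r² sin²θ); with ω constant, a = ω²·d²x/dθ².
d²x/dθ² = −r cosθ − r²(cos2θ)/√u − r⁴ sin²2θ/(4u^{3/2}),  u = L² − r² sin²θ = 0.0572945 m².
Substituting r = 0.0612 m, L = 0.2465 m, θ = 105.8°: d²x/dθ² = +0.029921 m.
a = ω²·d²x/dθ² = (189.4)²·(+0.029921) = +1073.8 m/s²;  |a| = 1073.8 m/s².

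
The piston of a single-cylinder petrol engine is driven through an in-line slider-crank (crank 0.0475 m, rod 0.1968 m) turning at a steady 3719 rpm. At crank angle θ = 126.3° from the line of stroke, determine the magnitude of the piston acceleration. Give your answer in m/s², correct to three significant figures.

ω = 2π·3719/60 = 389.5 rad/s
x(θ) = r cosθ + √(L² − r² sin²θ); with ω constant, a = ω²·d²x/dθ².
d²x/dθ² = −r cosθ − r²(cos2θ)/√u − r⁴ sin²2θ/(4u^{3/2}),  u = L² − r² sin²θ = 0.0372648 m².
Substituting r = 0.0475 m, L = 0.1968 m, θ = 126.3°: d²x/dθ² = +0.031455 m.
a = ω²·d²x/dθ² = (389.5)²·(+0.031455) = +4770.8 m/s²;  |a| = 4770.8 m/s².

4770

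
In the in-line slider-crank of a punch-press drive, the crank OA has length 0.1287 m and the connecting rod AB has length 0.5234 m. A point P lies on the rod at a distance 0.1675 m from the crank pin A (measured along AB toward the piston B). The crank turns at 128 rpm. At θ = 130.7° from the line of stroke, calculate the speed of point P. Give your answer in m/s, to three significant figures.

ω = 13.4 rad/s.  Crank-pin speed |V_A| = rω = 1.7251 m/s, perpendicular to OA.
Rod angle: sinφ = −(r/L) sinθ ⇒ φ = -10.744°; ω_rod = −rω cosθ/√(L²−r²sin²θ) = +2.1876 rad/s.
V_P = V_A + ω_rod × AP, with AP = 0.1675 m along the rod.
Components: V_Px = −rω sinθ − a·ω_rod·sinφ = -1.2396 m/s;  V_Py = rω cosθ + a·ω_rod·cosφ = -0.76494 m/s.
|V_P| = √(V_Px² + V_Py²) = 1.4566 m/s.

1.46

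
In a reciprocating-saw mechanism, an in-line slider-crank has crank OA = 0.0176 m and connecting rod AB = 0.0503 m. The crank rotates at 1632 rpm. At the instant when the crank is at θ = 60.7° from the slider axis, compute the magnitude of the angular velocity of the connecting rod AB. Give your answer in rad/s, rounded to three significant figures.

30.7

ω = 170.9 rad/s (converted from 1632 rpm).
The rod makes angle φ with the slider axis where L sinφ = r sinθ; differentiating, L cosφ·φ̇ = r ω cosθ.
L cosφ = √(L² − r² sin²θ) = 0.047901 m.
|ω_rod| = r ω |cosθ| / √(L² − r² sin²θ) = 0.0176·170.9·0.48938/0.047901 = 30.73 rad/s.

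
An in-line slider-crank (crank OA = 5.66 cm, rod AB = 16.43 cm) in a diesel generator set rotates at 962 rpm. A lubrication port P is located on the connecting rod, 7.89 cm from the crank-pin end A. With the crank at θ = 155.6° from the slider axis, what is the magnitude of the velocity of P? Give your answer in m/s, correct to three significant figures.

3.36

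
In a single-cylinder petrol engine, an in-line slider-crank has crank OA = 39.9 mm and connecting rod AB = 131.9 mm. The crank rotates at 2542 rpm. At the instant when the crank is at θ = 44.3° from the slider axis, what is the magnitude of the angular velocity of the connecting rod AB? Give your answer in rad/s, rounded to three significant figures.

59.0

ω = 266.2 rad/s (converted from 2542 rpm).
The rod makes angle φ with the slider axis where L sinφ = r sinθ; differentiating, L cosφ·φ̇ = r ω cosθ.
L cosφ = √(L² − r² sin²θ) = 0.12892 m.
|ω_rod| = r ω |cosθ| / √(L² − r² sin²θ) = 0.0399·266.2·0.71569/0.12892 = 58.962 rad/s.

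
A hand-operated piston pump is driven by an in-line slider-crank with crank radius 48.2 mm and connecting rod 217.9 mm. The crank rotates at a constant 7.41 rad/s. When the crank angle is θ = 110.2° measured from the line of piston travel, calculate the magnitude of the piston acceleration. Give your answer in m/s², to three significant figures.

ω = 7.41 rad/s
x(θ) = r cosθ + √(L² − r² sin²θ); with ω constant, a = ω²·d²x/dθ².
d²x/dθ² = −r cosθ − r²(cos2θ)/√u − r⁴ sin²2θ/(4u^{3/2}),  u = L² − r² sin²θ = 0.0454342 m².
Substituting r = 0.0482 m, L = 0.2179 m, θ = 110.2°: d²x/dθ² = +0.024885 m.
a = ω²·d²x/dθ² = (7.41)²·(+0.024885) = +1.3664 m/s²;  |a| = 1.3664 m/s².

1.37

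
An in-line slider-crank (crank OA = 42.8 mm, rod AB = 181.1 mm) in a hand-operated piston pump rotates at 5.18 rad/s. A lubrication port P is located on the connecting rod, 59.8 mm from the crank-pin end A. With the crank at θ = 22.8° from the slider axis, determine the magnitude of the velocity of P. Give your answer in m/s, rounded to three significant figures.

ω = 5.18 rad/s.  Crank-pin speed |V_A| = rω = 0.2217 m/s, perpendicular to OA.
Rod angle: sinφ = −(r/L) sinθ ⇒ φ = -5.255°; ω_rod = −rω cosθ/√(L²−r²sin²θ) = -1.1333 rad/s.
V_P = V_A + ω_rod × AP, with AP = 0.0598 m along the rod.
Components: V_Px = −rω sinθ − a·ω_rod·sinφ = -0.092121 m/s;  V_Py = rω cosθ + a·ω_rod·cosφ = +0.13689 m/s.
|V_P| = √(V_Px² + V_Py²) = 0.165 m/s.

0.165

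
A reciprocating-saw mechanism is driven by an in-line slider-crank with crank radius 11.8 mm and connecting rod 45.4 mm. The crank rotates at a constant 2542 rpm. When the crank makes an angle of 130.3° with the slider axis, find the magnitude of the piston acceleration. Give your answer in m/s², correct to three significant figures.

ω = 2π·2542/60 = 266.2 rad/s
x(θ) = r cosθ + √(L² − r² sin²θ); with ω constant, a = ω²·d²x/dθ².
d²x/dθ² = −r cosθ − r²(cos2θ)/√u − r⁴ sin²2θ/(4u^{3/2}),  u = L² − r² sin²θ = 0.00198017 m².
Substituting r = 0.0118 m, L = 0.0454 m, θ = 130.3°: d²x/dθ² = +0.0080896 m.
a = ω²·d²x/dθ² = (266.2)²·(+0.0080896) = +573.24 m/s²;  |a| = 573.24 m/s².

573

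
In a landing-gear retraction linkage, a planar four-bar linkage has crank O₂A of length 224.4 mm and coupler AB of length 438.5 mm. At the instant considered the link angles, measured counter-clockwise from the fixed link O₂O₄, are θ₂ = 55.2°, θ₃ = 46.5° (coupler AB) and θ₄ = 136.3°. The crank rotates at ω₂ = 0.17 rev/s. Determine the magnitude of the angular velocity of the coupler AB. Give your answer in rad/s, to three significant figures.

0.540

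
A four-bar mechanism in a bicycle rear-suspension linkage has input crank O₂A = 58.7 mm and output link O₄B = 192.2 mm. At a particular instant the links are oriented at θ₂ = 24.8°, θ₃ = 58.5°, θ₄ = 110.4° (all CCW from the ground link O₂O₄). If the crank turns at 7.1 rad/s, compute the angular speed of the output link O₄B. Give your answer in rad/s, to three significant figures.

1.53

ω₂ = 7.1 rad/s
Differentiating the loop-closure r₂e^{iθ₂}+r₃e^{iθ₃}=r₁+r₄e^{iθ₄} gives r₂ω₂e^{iθ₂}+r₃ω₃e^{iθ₃}=r₄ω₄e^{iθ₄}.
Eliminating the other unknown: ω₄ = r₂ω₂ sin(θ₂−θ₃) / [r₄ sin(θ₄−θ₃)].
Numerator sine = -0.55484; denominator sine = +0.78694.
Result = 0.0587·7.1·(-0.55484) / (0.1922·(+0.78694)) = -1.5289 rad/s; magnitude 1.5289 rad/s.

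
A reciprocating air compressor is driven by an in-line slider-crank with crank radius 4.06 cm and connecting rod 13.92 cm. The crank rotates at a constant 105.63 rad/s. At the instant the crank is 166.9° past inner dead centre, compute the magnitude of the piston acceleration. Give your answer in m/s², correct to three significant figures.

ω = 105.6 rad/s
x(θ) = r cosθ + √(L² − r² sin²θ); with ω constant, a = ω²·d²x/dθ².
d²x/dθ² = −r cosθ − r²(cos2θ)/√u − r⁴ sin²2θ/(4u^{3/2}),  u = L² − r² sin²θ = 0.019292 m².
Substituting r = 0.0406 m, L = 0.1392 m, θ = 166.9°: d²x/dθ² = +0.028846 m.
a = ω²·d²x/dθ² = (105.6)²·(+0.028846) = +321.85 m/s²;  |a| = 321.85 m/s².

322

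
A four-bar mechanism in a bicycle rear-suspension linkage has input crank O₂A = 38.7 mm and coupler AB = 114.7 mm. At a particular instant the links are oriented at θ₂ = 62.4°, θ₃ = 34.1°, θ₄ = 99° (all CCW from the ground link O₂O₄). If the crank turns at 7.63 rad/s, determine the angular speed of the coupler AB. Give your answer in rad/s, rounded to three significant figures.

ω₂ = 7.63 rad/s
Differentiating the loop-closure r₂e^{iθ₂}+r₃e^{iθ₃}=r₁+r₄e^{iθ₄} gives r₂ω₂e^{iθ₂}+r₃ω₃e^{iθ₃}=r₄ω₄e^{iθ₄}.
Eliminating the other unknown: ω₃ = r₂ω₂ sin(θ₄−θ₂) / [r₃ sin(θ₃−θ₄)].
Numerator sine = +0.59622; denominator sine = -0.90557.
Result = 0.0387·7.63·(+0.59622) / (0.1147·(-0.90557)) = -1.695 rad/s; magnitude 1.695 rad/s.

1.69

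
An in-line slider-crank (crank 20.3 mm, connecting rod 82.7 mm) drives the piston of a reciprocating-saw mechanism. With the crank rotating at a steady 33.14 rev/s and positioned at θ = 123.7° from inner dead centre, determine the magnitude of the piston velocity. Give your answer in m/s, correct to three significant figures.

ω = 2π·33.1 = 208.2 rad/s
For an in-line slider-crank, x = r cosθ + √(L² − r² sin²θ), so v = −rω sinθ·[1 + r cosθ/√(L² − r² sin²θ)].
With r = 0.0203 m, L = 0.0827 m, θ = 123.7°: √(L² − r² sin²θ) = 0.080957 m.
v = −0.0203·208.2·0.83195·[1 + 0.0203·-0.55484/0.080957] = -3.0274 m/s.
|v| = 3.0274 m/s.

3.03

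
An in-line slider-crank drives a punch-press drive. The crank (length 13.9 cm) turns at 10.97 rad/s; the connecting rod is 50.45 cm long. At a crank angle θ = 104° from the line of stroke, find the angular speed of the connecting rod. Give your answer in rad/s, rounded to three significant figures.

0.759

ω = 10.97 rad/s
The rod makes angle φ with the slider axis where L sinφ = r sinθ; differentiating, L cosφ·φ̇ = r ω cosθ.
L cosφ = √(L² − r² sin²θ) = 0.48614 m.
|ω_rod| = r ω |cosθ| / √(L² − r² sin²θ) = 0.139·10.97·0.24192/0.48614 = 0.75882 rad/s.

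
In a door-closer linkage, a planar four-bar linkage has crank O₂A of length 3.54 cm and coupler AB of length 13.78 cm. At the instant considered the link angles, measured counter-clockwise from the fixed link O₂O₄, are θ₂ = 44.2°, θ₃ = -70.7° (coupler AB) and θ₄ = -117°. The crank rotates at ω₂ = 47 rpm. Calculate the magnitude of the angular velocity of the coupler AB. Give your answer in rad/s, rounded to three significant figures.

ω₂ = 4.922 rad/s (from 47 rpm).
Differentiating the loop-closure r₂e^{iθ₂}+r₃e^{iθ₃}=r₁+r₄e^{iθ₄} gives r₂ω₂e^{iθ₂}+r₃ω₃e^{iθ₃}=r₄ω₄e^{iθ₄}.
Eliminating the other unknown: ω₃ = r₂ω₂ sin(θ₄−θ₂) / [r₃ sin(θ₃−θ₄)].
Numerator sine = -0.32227; denominator sine = +0.72297.
Result = 0.0354·4.922·(-0.32227) / (0.1378·(+0.72297)) = -0.56361 rad/s; magnitude 0.56361 rad/s.

0.564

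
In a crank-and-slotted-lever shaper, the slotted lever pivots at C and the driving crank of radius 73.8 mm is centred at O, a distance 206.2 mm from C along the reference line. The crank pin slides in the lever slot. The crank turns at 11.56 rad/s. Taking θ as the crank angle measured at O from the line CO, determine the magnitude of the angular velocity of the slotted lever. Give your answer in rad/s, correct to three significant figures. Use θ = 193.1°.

5.92

ω = 11.56 rad/s
Crank pin A relative to C: A = (d + r cosθ, r sinθ); lever angle φ = atan2(r sinθ, d + r cosθ).
Differentiating tanφ: φ̇ = rω(d cosθ + r)/(d² + r² + 2dr cosθ).
d² + r² + 2dr cosθ = |CA|² = 0.0183218 m²;  d cosθ + r = -0.12703 m.
|ω_lever| = |0.0738·11.56·-0.12703| / 0.0183218 = 5.9151 rad/s.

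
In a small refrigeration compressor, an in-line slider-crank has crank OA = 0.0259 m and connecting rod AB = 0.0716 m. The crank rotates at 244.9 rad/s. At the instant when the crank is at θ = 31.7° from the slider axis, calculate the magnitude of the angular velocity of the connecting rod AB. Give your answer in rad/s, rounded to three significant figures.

76.8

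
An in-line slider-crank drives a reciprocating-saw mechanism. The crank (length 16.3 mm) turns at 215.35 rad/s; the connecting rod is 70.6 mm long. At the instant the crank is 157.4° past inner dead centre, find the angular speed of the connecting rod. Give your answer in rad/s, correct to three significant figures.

ω = 215.3 rad/s
The rod makes angle φ with the slider axis where L sinφ = r sinθ; differentiating, L cosφ·φ̇ = r ω cosθ.
L cosφ = √(L² − r² sin²θ) = 0.070322 m.
|ω_rod| = r ω |cosθ| / √(L² − r² sin²θ) = 0.0163·215.3·0.92321/0.070322 = 46.083 rad/s.

46.1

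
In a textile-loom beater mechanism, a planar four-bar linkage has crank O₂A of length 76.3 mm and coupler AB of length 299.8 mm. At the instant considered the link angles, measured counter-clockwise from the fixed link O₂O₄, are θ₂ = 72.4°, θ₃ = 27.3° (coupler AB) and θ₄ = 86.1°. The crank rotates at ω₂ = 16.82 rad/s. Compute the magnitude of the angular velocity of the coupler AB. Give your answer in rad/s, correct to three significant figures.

ω₂ = 16.82 rad/s
Differentiating the loop-closure r₂e^{iθ₂}+r₃e^{iθ₃}=r₁+r₄e^{iθ₄} gives r₂ω₂e^{iθ₂}+r₃ω₃e^{iθ₃}=r₄ω₄e^{iθ₄}.
Eliminating the other unknown: ω₃ = r₂ω₂ sin(θ₄−θ₂) / [r₃ sin(θ₃−θ₄)].
Numerator sine = +0.23684; denominator sine = -0.85536.
Result = 0.0763·16.82·(+0.23684) / (0.2998·(-0.85536)) = -1.1853 rad/s; magnitude 1.1853 rad/s.

1.19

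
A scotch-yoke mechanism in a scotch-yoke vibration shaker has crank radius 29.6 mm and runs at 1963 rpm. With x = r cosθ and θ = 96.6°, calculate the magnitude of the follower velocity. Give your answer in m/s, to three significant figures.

6.04

ω = 205.6 rad/s (from 1963 rpm).
x = r cosθ ⇒ ẋ = −rω sinθ.
|v| = rω|sinθ| = 0.0296·205.6·|sin 96.6°| = 6.0444 m/s.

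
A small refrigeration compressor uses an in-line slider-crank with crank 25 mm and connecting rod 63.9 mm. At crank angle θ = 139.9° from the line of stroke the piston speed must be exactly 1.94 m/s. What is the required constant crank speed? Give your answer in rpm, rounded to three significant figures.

For an in-line slider-crank, |v_piston| = rω|sinθ|·[1 + r cosθ/√(L² − r² sin²θ)].
With r = 0.025 m, L = 0.0639 m, θ = 139.9°: the bracketed kinematic factor |dx/dθ| = 0.011123 m.
ω = v/|dx/dθ| = 1.94/0.011123 = 174.41 rad/s.
N = 60ω/(2π) = 1665.5 rpm.

1670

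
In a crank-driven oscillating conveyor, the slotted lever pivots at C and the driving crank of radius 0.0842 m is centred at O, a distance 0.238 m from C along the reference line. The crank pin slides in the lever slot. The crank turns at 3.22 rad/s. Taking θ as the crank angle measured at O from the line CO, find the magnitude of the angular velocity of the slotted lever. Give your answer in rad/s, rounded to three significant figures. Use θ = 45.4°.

ω = 3.22 rad/s
Crank pin A relative to C: A = (d + r cosθ, r sinθ); lever angle φ = atan2(r sinθ, d + r cosθ).
Differentiating tanφ: φ̇ = rω(d cosθ + r)/(d² + r² + 2dr cosθ).
d² + r² + 2dr cosθ = |CA|² = 0.0918754 m²;  d cosθ + r = +0.25131 m.
|ω_lever| = |0.0842·3.22·+0.25131| / 0.0918754 = 0.74162 rad/s.

0.742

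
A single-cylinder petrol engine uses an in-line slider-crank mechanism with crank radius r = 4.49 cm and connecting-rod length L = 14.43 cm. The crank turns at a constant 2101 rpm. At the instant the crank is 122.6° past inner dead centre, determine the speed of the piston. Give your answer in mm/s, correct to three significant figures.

6880

ω = 2π·2101/60 = 220 rad/s
For an in-line slider-crank, x = r cosθ + √(L² − r² sin²θ), so v = −rω sinθ·[1 + r cosθ/√(L² − r² sin²θ)].
With r = 0.0449 m, L = 0.1443 m, θ = 122.6°: √(L² − r² sin²θ) = 0.13925 m.
v = −0.0449·220·0.84245·[1 + 0.0449·-0.53877/0.13925] = -6.8766 m/s.
|v| = 6.8766 m/s = 6876.6 mm/s.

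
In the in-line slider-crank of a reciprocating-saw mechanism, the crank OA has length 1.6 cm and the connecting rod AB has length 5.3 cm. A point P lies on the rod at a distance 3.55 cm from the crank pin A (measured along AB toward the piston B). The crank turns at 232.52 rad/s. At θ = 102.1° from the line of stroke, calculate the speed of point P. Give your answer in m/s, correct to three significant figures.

ω = 232.5 rad/s.  Crank-pin speed |V_A| = rω = 3.7203 m/s, perpendicular to OA.
Rod angle: sinφ = −(r/L) sinθ ⇒ φ = -17.168°; ω_rod = −rω cosθ/√(L²−r²sin²θ) = +15.4 rad/s.
V_P = V_A + ω_rod × AP, with AP = 0.0355 m along the rod.
Components: V_Px = −rω sinθ − a·ω_rod·sinφ = -3.4763 m/s;  V_Py = rω cosθ + a·ω_rod·cosφ = -0.2575 m/s.
|V_P| = √(V_Px² + V_Py²) = 3.4858 m/s.

3.49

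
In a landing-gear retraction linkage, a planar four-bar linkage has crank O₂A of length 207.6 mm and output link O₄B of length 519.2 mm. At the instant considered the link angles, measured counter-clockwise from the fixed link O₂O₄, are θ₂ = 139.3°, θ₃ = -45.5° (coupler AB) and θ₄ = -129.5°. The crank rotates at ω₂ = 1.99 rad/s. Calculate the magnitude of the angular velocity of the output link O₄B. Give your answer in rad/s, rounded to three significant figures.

0.0669

ω₂ = 1.99 rad/s
Differentiating the loop-closure r₂e^{iθ₂}+r₃e^{iθ₃}=r₁+r₄e^{iθ₄} gives r₂ω₂e^{iθ₂}+r₃ω₃e^{iθ₃}=r₄ω₄e^{iθ₄}.
Eliminating the other unknown: ω₄ = r₂ω₂ sin(θ₂−θ₃) / [r₄ sin(θ₄−θ₃)].
Numerator sine = -0.08368; denominator sine = -0.99452.
Result = 0.2076·1.99·(-0.08368) / (0.5192·(-0.99452)) = +0.066949 rad/s; magnitude 0.066949 rad/s.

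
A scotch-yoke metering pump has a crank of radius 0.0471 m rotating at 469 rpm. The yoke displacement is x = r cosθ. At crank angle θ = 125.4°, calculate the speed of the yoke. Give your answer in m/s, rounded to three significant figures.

1.89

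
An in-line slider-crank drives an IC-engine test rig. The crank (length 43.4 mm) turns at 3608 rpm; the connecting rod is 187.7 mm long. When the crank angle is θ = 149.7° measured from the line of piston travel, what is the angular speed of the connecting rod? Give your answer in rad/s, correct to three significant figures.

ω = 377.8 rad/s (converted from 3608 rpm).
The rod makes angle φ with the slider axis where L sinφ = r sinθ; differentiating, L cosφ·φ̇ = r ω cosθ.
L cosφ = √(L² − r² sin²θ) = 0.18642 m.
|ω_rod| = r ω |cosθ| / √(L² − r² sin²θ) = 0.0434·377.8·0.86340/0.18642 = 75.946 rad/s.

75.9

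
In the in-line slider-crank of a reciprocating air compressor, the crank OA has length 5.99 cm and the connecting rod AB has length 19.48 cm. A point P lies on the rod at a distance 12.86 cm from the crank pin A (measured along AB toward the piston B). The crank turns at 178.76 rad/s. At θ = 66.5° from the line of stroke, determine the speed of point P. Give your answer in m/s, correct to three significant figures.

ω = 178.8 rad/s.  Crank-pin speed |V_A| = rω = 10.708 m/s, perpendicular to OA.
Rod angle: sinφ = −(r/L) sinθ ⇒ φ = -16.379°; ω_rod = −rω cosθ/√(L²−r²sin²θ) = -22.845 rad/s.
V_P = V_A + ω_rod × AP, with AP = 0.1286 m along the rod.
Components: V_Px = −rω sinθ − a·ω_rod·sinφ = -10.648 m/s;  V_Py = rω cosθ + a·ω_rod·cosφ = +1.451 m/s.
|V_P| = √(V_Px² + V_Py²) = 10.747 m/s.

10.7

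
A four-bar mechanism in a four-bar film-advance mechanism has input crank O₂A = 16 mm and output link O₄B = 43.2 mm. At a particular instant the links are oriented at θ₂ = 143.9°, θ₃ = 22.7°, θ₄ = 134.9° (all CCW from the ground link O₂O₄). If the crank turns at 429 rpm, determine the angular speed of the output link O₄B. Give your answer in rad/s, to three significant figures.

ω₂ = 44.92 rad/s (from 429 rpm).
Differentiating the loop-closure r₂e^{iθ₂}+r₃e^{iθ₃}=r₁+r₄e^{iθ₄} gives r₂ω₂e^{iθ₂}+r₃ω₃e^{iθ₃}=r₄ω₄e^{iθ₄}.
Eliminating the other unknown: ω₄ = r₂ω₂ sin(θ₂−θ₃) / [r₄ sin(θ₄−θ₃)].
Numerator sine = +0.85536; denominator sine = +0.92587.
Result = 0.016·44.92·(+0.85536) / (0.0432·(+0.92587)) = +15.372 rad/s; magnitude 15.372 rad/s.

15.4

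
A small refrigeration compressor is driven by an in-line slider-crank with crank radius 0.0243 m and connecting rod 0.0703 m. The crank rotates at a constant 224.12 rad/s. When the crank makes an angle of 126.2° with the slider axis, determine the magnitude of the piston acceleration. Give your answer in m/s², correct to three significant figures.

ω = 224.1 rad/s
x(θ) = r cosθ + √(L² − r² sin²θ); with ω constant, a = ω²·d²x/dθ².
d²x/dθ² = −r cosθ − r²(cos2θ)/√u − r⁴ sin²2θ/(4u^{3/2}),  u = L² − r² sin²θ = 0.00455757 m².
Substituting r = 0.0243 m, L = 0.0703 m, θ = 126.2°: d²x/dθ² = +0.016739 m.
a = ω²·d²x/dθ² = (224.1)²·(+0.016739) = +840.8 m/s²;  |a| = 840.8 m/s².

841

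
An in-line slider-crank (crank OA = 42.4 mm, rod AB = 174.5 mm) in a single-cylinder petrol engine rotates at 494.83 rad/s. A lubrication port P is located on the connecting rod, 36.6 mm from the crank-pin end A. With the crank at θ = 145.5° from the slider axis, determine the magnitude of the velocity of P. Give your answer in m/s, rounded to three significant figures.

17.8

ω = 494.8 rad/s.  Crank-pin speed |V_A| = rω = 20.981 m/s, perpendicular to OA.
Rod angle: sinφ = −(r/L) sinθ ⇒ φ = -7.910°; ω_rod = −rω cosθ/√(L²−r²sin²θ) = +100.04 rad/s.
V_P = V_A + ω_rod × AP, with AP = 0.0366 m along the rod.
Components: V_Px = −rω sinθ − a·ω_rod·sinφ = -11.38 m/s;  V_Py = rω cosθ + a·ω_rod·cosφ = -13.664 m/s.
|V_P| = √(V_Px² + V_Py²) = 17.782 m/s.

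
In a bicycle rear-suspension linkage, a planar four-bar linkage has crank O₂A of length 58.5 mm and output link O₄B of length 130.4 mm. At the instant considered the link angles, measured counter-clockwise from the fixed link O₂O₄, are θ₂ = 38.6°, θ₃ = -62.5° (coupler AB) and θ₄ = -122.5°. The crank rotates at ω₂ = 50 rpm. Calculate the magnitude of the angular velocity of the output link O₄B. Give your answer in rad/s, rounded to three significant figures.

2.66

ω₂ = 5.236 rad/s (from 50 rpm).
Differentiating the loop-closure r₂e^{iθ₂}+r₃e^{iθ₃}=r₁+r₄e^{iθ₄} gives r₂ω₂e^{iθ₂}+r₃ω₃e^{iθ₃}=r₄ω₄e^{iθ₄}.
Eliminating the other unknown: ω₄ = r₂ω₂ sin(θ₂−θ₃) / [r₄ sin(θ₄−θ₃)].
Numerator sine = +0.98129; denominator sine = -0.86603.
Result = 0.0585·5.236·(+0.98129) / (0.1304·(-0.86603)) = -2.6616 rad/s; magnitude 2.6616 rad/s.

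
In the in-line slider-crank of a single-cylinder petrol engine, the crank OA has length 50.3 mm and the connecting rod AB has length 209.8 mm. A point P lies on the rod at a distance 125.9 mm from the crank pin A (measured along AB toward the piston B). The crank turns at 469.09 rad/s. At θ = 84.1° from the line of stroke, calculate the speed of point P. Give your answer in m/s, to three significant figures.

23.8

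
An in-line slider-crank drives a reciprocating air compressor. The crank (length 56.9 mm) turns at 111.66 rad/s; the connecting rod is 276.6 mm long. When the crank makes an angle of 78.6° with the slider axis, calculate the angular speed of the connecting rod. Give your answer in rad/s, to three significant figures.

ω = 111.7 rad/s
The rod makes angle φ with the slider axis where L sinφ = r sinθ; differentiating, L cosφ·φ̇ = r ω cosθ.
L cosφ = √(L² − r² sin²θ) = 0.27092 m.
|ω_rod| = r ω |cosθ| / √(L² − r² sin²θ) = 0.0569·111.7·0.19766/0.27092 = 4.6354 rad/s.

4.64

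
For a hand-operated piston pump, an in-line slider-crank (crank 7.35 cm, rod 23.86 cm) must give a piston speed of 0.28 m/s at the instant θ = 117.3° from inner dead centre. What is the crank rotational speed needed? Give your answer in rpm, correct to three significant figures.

For an in-line slider-crank, |v_piston| = rω|sinθ|·[1 + r cosθ/√(L² − r² sin²θ)].
With r = 0.0735 m, L = 0.2386 m, θ = 117.3°: the bracketed kinematic factor |dx/dθ| = 0.055719 m.
ω = v/|dx/dθ| = 0.28/0.055719 = 5.0252 rad/s.
N = 60ω/(2π) = 47.987 rpm.

48.0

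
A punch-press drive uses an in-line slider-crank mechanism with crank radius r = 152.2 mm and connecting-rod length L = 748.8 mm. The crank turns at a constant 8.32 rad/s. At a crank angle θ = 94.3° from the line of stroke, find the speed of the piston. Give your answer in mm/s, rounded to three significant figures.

1240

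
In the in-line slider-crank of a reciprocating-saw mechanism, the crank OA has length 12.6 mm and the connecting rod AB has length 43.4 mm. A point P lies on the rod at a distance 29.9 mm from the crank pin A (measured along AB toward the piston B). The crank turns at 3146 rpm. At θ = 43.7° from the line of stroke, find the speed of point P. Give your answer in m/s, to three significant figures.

ω = 329.4 rad/s.  Crank-pin speed |V_A| = rω = 4.151 m/s, perpendicular to OA.
Rod angle: sinφ = −(r/L) sinθ ⇒ φ = -11.571°; ω_rod = −rω cosθ/√(L²−r²sin²θ) = -70.584 rad/s.
V_P = V_A + ω_rod × AP, with AP = 0.0299 m along the rod.
Components: V_Px = −rω sinθ − a·ω_rod·sinφ = -3.2912 m/s;  V_Py = rω cosθ + a·ω_rod·cosφ = +0.93351 m/s.
|V_P| = √(V_Px² + V_Py²) = 3.421 m/s.

3.42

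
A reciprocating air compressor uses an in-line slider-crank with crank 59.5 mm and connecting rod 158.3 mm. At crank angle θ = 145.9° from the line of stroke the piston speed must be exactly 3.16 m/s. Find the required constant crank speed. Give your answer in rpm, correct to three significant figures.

1330

For an in-line slider-crank, |v_piston| = rω|sinθ|·[1 + r cosθ/√(L² − r² sin²θ)].
With r = 0.0595 m, L = 0.1583 m, θ = 145.9°: the bracketed kinematic factor |dx/dθ| = 0.022737 m.
ω = v/|dx/dθ| = 3.16/0.022737 = 138.98 rad/s.
N = 60ω/(2π) = 1327.2 rpm.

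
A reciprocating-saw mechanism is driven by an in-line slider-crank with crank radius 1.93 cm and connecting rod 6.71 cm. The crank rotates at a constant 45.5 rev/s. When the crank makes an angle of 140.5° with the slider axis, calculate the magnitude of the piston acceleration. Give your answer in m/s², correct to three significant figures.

1120

ω = 2π·45.5 = 285.9 rad/s
x(θ) = r cosθ + √(L² − r² sin²θ); with ω constant, a = ω²·d²x/dθ².
d²x/dθ² = −r cosθ − r²(cos2θ)/√u − r⁴ sin²2θ/(4u^{3/2}),  u = L² − r² sin²θ = 0.0043517 m².
Substituting r = 0.0193 m, L = 0.0671 m, θ = 140.5°: d²x/dθ² = +0.013699 m.
a = ω²·d²x/dθ² = (285.9)²·(+0.013699) = +1119.6 m/s²;  |a| = 1119.6 m/s².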